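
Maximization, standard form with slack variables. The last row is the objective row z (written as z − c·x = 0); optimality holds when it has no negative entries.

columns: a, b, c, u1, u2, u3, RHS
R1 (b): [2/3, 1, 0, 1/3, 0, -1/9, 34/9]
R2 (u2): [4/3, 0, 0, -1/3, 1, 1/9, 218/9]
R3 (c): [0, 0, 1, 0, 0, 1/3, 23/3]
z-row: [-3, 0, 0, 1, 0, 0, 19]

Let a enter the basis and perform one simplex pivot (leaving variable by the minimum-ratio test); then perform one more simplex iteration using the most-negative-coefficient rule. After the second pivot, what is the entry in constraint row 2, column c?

-1

Ratio test on column a — row 1: (34/9)/(2/3) = 17/3; row 2: (218/9)/(4/3) = 109/6; row 3: entry 0 ≤ 0. Minimum is 17/3 at row 1 (b leaves); pivot element 2/3.
Divide row 1 by 2/3; eliminate column a from the other rows.
Second iteration: most negative z-row entry is -1/2 in column u3, so u3 enters.
Ratio test on column u3 — row 1: entry -1/6 ≤ 0; row 2: (50/3)/(1/3) = 50; row 3: (23/3)/(1/3) = 23. Minimum is 23 at row 3 (c leaves); pivot element 1/3.
Divide row 3 by 1/3; eliminate column u3 from the other rows.
After both pivots, the entry at constraint row 2, column c is -1.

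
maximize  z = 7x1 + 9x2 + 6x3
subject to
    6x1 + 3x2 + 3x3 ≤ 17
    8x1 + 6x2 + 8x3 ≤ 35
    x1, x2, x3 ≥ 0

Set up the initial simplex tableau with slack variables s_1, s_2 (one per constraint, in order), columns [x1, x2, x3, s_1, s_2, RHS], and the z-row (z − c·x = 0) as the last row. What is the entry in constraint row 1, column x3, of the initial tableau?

Constraint 1 has coefficient 3 on x3.

3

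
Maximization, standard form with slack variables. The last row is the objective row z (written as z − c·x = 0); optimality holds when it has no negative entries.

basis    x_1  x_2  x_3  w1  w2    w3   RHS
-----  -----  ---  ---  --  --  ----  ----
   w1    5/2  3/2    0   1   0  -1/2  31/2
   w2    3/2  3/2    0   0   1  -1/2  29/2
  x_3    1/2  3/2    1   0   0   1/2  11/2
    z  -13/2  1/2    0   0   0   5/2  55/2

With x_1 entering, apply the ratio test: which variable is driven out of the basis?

w1

Column x_1 entries and ratios — w1: (31/2)/(5/2) = 31/5; w2: (29/2)/(3/2) = 29/3; x_3: (11/2)/(1/2) = 11.
Smallest ratio is 31/5 in the row of w1, so w1 leaves.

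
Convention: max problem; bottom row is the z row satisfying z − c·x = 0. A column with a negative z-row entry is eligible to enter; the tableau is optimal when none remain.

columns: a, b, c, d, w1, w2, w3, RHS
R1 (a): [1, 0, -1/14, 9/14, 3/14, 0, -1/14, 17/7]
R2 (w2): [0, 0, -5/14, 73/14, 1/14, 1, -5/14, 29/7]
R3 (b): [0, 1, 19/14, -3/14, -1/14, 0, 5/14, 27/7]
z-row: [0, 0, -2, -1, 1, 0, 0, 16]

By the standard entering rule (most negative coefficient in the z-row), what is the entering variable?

c

Negative z-row entries: c: -2, d: -1.
The most negative is -2 in column c, so c enters.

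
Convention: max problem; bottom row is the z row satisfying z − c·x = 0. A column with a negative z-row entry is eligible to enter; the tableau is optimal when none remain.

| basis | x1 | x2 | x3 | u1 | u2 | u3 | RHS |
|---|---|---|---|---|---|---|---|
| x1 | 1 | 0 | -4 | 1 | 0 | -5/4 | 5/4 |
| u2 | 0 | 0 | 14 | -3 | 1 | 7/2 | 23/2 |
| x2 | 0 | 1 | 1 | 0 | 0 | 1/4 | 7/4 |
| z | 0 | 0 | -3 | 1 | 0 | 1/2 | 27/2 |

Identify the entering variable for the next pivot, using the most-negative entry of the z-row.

Negative z-row entries: x3: -3.
The most negative is -3 in column x3, so x3 enters.

x3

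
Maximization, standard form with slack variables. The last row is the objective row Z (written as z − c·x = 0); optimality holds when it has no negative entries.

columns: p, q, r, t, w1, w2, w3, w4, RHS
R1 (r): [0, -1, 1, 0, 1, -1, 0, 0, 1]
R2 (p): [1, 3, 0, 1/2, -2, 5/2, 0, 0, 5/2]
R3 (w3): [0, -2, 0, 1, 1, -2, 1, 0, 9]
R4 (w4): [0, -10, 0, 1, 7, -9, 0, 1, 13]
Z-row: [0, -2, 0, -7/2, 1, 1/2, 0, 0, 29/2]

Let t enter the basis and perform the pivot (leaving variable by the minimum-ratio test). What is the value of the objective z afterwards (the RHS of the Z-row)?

32

Ratio test on column t — row 1: entry 0 ≤ 0; row 2: (5/2)/(1/2) = 5; row 3: 9/1 = 9; row 4: 13/1 = 13. Minimum is 5 at row 2 (p leaves); pivot element 1/2.
Pivot on row 2; the Z-row RHS becomes 29/2 − (-7/2)·5 = 32.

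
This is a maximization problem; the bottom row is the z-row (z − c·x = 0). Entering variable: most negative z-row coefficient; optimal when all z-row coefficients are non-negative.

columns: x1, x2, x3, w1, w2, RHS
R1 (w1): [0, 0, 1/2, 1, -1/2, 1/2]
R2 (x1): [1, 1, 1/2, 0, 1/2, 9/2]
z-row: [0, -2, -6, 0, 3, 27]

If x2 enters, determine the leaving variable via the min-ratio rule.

x1

Column x2 entries and ratios — w1: 0 ≤ 0, skip; x1: (9/2)/1 = 9/2.
Smallest ratio is 9/2 in the row of x1, so x1 leaves.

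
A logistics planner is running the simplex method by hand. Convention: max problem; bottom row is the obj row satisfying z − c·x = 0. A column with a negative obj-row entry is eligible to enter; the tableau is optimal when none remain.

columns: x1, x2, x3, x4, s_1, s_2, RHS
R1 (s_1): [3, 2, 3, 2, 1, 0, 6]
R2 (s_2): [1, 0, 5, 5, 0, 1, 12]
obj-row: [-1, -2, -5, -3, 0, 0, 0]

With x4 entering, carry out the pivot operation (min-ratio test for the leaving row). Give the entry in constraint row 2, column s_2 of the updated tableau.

Ratio test on column x4 — row 1: 6/2 = 3; row 2: 12/5 = 12/5. Minimum is 12/5 at row 2 (s_2 leaves); pivot element 5.
Divide row 2 by 5; eliminate column x4 from the other rows.
In the new row 2, the s_2 entry is the old entry divided by the pivot: 1/5 = 1/5.

1/5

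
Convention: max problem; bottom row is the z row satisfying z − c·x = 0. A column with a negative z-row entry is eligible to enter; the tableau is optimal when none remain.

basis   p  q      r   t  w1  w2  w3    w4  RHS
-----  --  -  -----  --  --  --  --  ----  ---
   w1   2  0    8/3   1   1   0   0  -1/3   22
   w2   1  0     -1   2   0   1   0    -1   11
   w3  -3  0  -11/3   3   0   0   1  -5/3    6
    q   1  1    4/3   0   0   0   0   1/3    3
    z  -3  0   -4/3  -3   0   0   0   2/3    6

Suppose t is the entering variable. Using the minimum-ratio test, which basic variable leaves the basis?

Column t entries and ratios — w1: 22/1 = 22; w2: 11/2 = 11/2; w3: 6/3 = 2; q: 0 ≤ 0, skip.
Smallest ratio is 2 in the row of w3, so w3 leaves.

w3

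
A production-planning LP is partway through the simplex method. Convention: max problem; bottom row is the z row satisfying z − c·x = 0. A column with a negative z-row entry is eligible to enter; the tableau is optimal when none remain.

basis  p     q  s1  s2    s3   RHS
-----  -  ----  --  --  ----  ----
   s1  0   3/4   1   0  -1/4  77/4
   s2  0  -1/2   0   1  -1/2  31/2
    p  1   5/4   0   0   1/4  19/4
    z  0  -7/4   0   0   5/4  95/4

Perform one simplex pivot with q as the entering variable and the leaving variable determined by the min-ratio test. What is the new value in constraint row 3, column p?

Ratio test on column q — row 1: (77/4)/(3/4) = 77/3; row 2: entry -1/2 ≤ 0; row 3: (19/4)/(5/4) = 19/5. Minimum is 19/5 at row 3 (p leaves); pivot element 5/4.
Divide row 3 by 5/4; eliminate column q from the other rows.
In the new row 3, the p entry is the old entry divided by the pivot: 1/(5/4) = 4/5.

4/5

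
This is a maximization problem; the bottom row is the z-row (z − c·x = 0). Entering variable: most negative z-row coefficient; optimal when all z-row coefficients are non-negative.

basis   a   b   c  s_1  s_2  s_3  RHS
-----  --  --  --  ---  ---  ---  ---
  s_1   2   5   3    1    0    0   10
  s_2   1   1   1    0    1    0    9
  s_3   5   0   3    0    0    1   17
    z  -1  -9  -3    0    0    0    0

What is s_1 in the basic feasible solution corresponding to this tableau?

s_1 is basic (row 1); its value is the RHS of that row, 10.

10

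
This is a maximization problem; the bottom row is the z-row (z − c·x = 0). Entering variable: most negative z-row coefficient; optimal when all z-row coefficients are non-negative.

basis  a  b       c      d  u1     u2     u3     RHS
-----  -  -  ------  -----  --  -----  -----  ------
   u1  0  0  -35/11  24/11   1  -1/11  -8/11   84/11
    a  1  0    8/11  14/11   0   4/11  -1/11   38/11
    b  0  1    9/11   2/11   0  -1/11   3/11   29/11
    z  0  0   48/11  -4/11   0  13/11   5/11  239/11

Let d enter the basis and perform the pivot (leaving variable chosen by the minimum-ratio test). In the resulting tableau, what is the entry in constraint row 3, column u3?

Ratio test on column d — row 1: (84/11)/(24/11) = 7/2; row 2: (38/11)/(14/11) = 19/7; row 3: (29/11)/(2/11) = 29/2. Minimum is 19/7 at row 2 (a leaves); pivot element 14/11.
Divide row 2 by 14/11; eliminate column d from the other rows.
Row 3 update in column u3: 3/11 − (2/11)·(-1/14) = 2/7.

2/7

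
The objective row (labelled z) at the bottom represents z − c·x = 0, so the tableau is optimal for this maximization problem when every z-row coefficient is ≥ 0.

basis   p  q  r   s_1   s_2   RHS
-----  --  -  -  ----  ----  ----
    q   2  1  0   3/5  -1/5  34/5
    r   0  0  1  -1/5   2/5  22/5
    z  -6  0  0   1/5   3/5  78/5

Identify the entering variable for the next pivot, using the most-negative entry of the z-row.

p

Negative z-row entries: p: -6.
The most negative is -6 in column p, so p enters.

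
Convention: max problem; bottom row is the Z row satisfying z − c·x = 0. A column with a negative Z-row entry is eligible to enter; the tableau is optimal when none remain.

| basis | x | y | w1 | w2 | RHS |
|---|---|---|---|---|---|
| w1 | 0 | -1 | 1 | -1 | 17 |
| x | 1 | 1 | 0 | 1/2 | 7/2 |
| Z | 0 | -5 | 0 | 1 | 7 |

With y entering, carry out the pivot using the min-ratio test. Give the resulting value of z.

49/2

Ratio test on column y — row 1: entry -1 ≤ 0; row 2: (7/2)/1 = 7/2. Minimum is 7/2 at row 2 (x leaves); pivot element 1.
Pivot on row 2; the Z-row RHS becomes 7 − (-5)·(7/2) = 49/2.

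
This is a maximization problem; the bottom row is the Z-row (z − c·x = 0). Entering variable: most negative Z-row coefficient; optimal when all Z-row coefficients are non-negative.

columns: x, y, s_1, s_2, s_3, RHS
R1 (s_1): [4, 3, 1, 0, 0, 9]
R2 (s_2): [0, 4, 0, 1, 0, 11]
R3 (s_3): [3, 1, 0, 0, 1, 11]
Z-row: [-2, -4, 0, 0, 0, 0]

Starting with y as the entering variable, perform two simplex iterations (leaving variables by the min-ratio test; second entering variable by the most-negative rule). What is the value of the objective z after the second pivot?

91/8

Ratio test on column y — row 1: 9/3 = 3; row 2: 11/4 = 11/4; row 3: 11/1 = 11. Minimum is 11/4 at row 2 (s_2 leaves); pivot element 4.
Pivot on row 2; the Z-row RHS becomes 0 − (-4)·(11/4) = 11.
Next entering variable (most negative Z-row entry -2): x.
Ratio test on column x — row 1: (3/4)/4 = 3/16; row 2: entry 0 ≤ 0; row 3: (33/4)/3 = 11/4. Minimum is 3/16 at row 1 (s_1 leaves); pivot element 4.
After the second pivot the Z-row RHS is 11 − (-2)·(3/16) = 91/8.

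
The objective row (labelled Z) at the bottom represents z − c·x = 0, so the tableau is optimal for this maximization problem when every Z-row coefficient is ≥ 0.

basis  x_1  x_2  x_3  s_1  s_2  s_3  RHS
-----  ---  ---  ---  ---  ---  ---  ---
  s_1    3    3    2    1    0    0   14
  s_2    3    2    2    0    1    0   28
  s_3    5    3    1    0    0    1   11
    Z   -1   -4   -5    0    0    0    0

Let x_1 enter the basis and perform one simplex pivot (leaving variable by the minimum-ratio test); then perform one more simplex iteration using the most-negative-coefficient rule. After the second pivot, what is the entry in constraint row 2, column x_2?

Ratio test on column x_1 — row 1: 14/3 = 14/3; row 2: 28/3 = 28/3; row 3: 11/5 = 11/5. Minimum is 11/5 at row 3 (s_3 leaves); pivot element 5.
Divide row 3 by 5; eliminate column x_1 from the other rows.
Second iteration: most negative Z-row entry is -24/5 in column x_3, so x_3 enters.
Ratio test on column x_3 — row 1: (37/5)/(7/5) = 37/7; row 2: (107/5)/(7/5) = 107/7; row 3: (11/5)/(1/5) = 11. Minimum is 37/7 at row 1 (s_1 leaves); pivot element 7/5.
Divide row 1 by 7/5; eliminate column x_3 from the other rows.
After both pivots, the entry at constraint row 2, column x_2 is -1.

-1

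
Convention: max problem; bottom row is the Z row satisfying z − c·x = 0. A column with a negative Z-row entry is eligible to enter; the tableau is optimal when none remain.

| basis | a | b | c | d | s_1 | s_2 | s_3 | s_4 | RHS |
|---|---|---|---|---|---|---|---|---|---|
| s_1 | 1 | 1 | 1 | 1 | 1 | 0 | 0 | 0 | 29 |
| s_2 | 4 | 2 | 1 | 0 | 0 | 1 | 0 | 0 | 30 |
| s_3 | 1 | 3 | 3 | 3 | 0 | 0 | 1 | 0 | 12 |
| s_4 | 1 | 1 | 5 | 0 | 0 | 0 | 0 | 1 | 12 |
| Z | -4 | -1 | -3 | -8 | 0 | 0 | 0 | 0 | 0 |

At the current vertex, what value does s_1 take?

s_1 is basic (row 1); its value is the RHS of that row, 29.

29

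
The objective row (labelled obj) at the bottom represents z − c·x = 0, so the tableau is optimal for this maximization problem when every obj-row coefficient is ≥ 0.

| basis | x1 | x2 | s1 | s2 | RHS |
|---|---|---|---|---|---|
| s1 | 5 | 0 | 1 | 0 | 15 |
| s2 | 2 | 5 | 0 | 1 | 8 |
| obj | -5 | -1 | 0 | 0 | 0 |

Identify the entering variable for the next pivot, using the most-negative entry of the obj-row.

x1

Negative obj-row entries: x1: -5, x2: -1.
The most negative is -5 in column x1, so x1 enters.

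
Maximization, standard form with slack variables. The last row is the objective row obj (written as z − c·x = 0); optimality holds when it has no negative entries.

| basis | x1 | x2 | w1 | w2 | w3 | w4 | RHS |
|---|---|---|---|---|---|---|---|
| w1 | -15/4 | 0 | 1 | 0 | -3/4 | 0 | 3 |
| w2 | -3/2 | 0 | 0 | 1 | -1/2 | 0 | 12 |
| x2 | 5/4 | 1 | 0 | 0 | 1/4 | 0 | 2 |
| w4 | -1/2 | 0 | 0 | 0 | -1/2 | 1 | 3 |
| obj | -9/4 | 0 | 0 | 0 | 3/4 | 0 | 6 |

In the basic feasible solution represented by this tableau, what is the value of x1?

0

x1 is not in the basis, so in the current basic feasible solution x1 = 0.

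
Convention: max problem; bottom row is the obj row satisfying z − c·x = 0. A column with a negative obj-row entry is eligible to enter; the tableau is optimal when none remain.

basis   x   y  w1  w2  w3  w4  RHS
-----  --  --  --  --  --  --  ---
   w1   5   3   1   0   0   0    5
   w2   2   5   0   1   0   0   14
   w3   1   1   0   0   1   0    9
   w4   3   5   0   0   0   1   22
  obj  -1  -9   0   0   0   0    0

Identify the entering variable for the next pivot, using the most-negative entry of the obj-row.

y

Negative obj-row entries: x: -1, y: -9.
The most negative is -9 in column y, so y enters.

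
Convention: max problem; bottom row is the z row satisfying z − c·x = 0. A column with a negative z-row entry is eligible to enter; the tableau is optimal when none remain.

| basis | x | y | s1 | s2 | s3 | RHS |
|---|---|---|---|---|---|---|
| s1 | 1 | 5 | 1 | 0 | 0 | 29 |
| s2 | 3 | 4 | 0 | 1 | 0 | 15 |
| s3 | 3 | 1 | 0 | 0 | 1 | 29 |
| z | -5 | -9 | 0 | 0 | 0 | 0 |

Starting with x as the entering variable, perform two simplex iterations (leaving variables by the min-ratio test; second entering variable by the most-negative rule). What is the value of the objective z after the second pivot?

Ratio test on column x — row 1: 29/1 = 29; row 2: 15/3 = 5; row 3: 29/3 = 29/3. Minimum is 5 at row 2 (s2 leaves); pivot element 3.
Pivot on row 2; the z-row RHS becomes 0 − (-5)·5 = 25.
Next entering variable (most negative z-row entry -7/3): y.
Ratio test on column y — row 1: 24/(11/3) = 72/11; row 2: 5/(4/3) = 15/4; row 3: entry -3 ≤ 0. Minimum is 15/4 at row 2 (x leaves); pivot element 4/3.
After the second pivot the z-row RHS is 25 − (-7/3)·(15/4) = 135/4.

135/4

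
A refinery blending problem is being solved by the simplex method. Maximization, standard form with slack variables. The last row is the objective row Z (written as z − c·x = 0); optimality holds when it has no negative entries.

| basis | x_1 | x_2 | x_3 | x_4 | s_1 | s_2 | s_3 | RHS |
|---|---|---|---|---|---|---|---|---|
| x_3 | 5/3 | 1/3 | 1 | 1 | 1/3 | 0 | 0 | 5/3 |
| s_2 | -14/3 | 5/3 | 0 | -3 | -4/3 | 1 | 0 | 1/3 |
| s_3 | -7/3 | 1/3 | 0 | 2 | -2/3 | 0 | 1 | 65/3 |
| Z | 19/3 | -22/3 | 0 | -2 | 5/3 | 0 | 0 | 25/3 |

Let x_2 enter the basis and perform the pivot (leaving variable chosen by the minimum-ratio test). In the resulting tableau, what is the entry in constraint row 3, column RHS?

Ratio test on column x_2 — row 1: (5/3)/(1/3) = 5; row 2: (1/3)/(5/3) = 1/5; row 3: (65/3)/(1/3) = 65. Minimum is 1/5 at row 2 (s_2 leaves); pivot element 5/3.
Divide row 2 by 5/3; eliminate column x_2 from the other rows.
Row 3 update in column RHS: 65/3 − (1/3)·(1/5) = 108/5.

108/5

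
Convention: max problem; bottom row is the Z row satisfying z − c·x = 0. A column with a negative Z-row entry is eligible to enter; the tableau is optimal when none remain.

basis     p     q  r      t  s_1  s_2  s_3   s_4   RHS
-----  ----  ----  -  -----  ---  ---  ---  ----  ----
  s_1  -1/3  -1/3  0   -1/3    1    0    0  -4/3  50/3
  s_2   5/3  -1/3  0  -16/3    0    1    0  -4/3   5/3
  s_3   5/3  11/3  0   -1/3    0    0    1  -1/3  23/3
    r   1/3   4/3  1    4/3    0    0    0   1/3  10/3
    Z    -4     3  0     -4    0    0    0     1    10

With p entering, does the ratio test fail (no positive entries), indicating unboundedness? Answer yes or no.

Column p has positive entries in row(s) 2, 3, 4, so the ratio test bounds it — not unbounded.

no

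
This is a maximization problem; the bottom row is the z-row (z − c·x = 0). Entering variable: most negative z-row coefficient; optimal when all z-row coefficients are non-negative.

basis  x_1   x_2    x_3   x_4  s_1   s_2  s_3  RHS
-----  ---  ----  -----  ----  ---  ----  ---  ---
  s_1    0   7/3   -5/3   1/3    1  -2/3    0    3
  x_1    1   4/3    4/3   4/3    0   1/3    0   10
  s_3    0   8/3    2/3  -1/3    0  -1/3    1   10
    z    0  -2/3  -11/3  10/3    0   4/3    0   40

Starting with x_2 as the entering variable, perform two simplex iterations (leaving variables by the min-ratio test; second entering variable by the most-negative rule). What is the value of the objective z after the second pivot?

463/9

Ratio test on column x_2 — row 1: 3/(7/3) = 9/7; row 2: 10/(4/3) = 15/2; row 3: 10/(8/3) = 15/4. Minimum is 9/7 at row 1 (s_1 leaves); pivot element 7/3.
Pivot on row 1; the z-row RHS becomes 40 − (-2/3)·(9/7) = 286/7.
Next entering variable (most negative z-row entry -29/7): x_3.
Ratio test on column x_3 — row 1: entry -5/7 ≤ 0; row 2: (58/7)/(16/7) = 29/8; row 3: (46/7)/(18/7) = 23/9. Minimum is 23/9 at row 3 (s_3 leaves); pivot element 18/7.
After the second pivot the z-row RHS is 286/7 − (-29/7)·(23/9) = 463/9.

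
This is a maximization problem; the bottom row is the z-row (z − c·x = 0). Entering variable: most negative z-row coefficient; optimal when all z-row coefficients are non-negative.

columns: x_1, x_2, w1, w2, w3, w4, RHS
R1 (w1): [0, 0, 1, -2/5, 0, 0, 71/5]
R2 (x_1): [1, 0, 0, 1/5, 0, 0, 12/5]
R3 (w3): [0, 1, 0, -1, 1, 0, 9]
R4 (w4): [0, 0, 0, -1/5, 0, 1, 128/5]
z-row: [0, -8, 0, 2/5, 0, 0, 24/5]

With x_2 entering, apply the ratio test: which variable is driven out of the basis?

Column x_2 entries and ratios — w1: 0 ≤ 0, skip; x_1: 0 ≤ 0, skip; w3: 9/1 = 9; w4: 0 ≤ 0, skip.
Smallest ratio is 9 in the row of w3, so w3 leaves.

w3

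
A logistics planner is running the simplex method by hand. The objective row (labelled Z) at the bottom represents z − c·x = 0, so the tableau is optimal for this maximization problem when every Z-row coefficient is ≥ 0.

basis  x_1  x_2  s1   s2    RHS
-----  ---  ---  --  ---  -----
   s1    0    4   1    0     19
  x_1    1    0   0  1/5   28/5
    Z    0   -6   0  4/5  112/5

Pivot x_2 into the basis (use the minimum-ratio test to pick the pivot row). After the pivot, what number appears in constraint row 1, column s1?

Ratio test on column x_2 — row 1: 19/4 = 19/4; row 2: entry 0 ≤ 0. Minimum is 19/4 at row 1 (s1 leaves); pivot element 4.
Divide row 1 by 4; eliminate column x_2 from the other rows.
In the new row 1, the s1 entry is the old entry divided by the pivot: 1/4 = 1/4.

1/4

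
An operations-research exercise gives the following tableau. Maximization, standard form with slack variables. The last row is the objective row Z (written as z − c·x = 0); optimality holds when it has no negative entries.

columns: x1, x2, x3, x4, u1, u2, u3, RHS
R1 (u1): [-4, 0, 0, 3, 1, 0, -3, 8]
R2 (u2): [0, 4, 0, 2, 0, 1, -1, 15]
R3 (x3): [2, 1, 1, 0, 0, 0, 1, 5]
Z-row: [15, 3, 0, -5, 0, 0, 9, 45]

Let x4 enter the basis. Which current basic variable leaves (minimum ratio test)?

u1

Column x4 entries and ratios — u1: 8/3 = 8/3; u2: 15/2 = 15/2; x3: 0 ≤ 0, skip.
Smallest ratio is 8/3 in the row of u1, so u1 leaves.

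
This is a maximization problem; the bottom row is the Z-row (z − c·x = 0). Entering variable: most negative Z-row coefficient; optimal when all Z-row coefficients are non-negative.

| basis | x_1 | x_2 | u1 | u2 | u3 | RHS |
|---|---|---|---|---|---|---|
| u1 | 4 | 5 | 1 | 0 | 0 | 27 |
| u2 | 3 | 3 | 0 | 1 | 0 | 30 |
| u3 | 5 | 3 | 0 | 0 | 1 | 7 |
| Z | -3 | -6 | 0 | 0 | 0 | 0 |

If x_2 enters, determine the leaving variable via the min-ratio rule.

Column x_2 entries and ratios — u1: 27/5 = 27/5; u2: 30/3 = 10; u3: 7/3 = 7/3.
Smallest ratio is 7/3 in the row of u3, so u3 leaves.

u3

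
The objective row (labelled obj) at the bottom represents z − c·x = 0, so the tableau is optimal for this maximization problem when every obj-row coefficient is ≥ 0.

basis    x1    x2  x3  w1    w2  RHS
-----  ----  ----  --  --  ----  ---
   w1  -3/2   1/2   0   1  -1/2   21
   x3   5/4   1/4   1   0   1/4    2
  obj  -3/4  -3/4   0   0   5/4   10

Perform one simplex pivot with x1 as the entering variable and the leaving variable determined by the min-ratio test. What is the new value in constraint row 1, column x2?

Ratio test on column x1 — row 1: entry -3/2 ≤ 0; row 2: 2/(5/4) = 8/5. Minimum is 8/5 at row 2 (x3 leaves); pivot element 5/4.
Divide row 2 by 5/4; eliminate column x1 from the other rows.
Row 1 update in column x2: 1/2 − (-3/2)·(1/5) = 4/5.

4/5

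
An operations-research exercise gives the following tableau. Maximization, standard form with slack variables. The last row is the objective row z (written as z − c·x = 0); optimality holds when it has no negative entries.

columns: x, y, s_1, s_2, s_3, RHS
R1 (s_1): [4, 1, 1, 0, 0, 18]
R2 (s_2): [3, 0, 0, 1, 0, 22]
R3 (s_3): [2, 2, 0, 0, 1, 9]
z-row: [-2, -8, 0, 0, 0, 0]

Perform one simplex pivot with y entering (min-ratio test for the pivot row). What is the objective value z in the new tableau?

Ratio test on column y — row 1: 18/1 = 18; row 2: entry 0 ≤ 0; row 3: 9/2 = 9/2. Minimum is 9/2 at row 3 (s_3 leaves); pivot element 2.
Pivot on row 3; the z-row RHS becomes 0 − (-8)·(9/2) = 36.

36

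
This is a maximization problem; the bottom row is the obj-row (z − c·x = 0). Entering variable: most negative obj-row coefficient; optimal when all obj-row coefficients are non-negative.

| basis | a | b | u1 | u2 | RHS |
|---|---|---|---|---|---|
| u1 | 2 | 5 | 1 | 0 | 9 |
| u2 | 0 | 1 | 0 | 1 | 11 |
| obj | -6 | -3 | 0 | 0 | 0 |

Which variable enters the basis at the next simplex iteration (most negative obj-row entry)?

Negative obj-row entries: a: -6, b: -3.
The most negative is -6 in column a, so a enters.

a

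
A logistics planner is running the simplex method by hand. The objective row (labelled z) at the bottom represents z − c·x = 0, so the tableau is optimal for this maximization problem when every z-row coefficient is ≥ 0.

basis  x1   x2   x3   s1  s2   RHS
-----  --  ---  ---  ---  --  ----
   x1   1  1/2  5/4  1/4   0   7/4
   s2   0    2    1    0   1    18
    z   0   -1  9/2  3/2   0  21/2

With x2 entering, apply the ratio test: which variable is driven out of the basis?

x1

Column x2 entries and ratios — x1: (7/4)/(1/2) = 7/2; s2: 18/2 = 9.
Smallest ratio is 7/2 in the row of x1, so x1 leaves.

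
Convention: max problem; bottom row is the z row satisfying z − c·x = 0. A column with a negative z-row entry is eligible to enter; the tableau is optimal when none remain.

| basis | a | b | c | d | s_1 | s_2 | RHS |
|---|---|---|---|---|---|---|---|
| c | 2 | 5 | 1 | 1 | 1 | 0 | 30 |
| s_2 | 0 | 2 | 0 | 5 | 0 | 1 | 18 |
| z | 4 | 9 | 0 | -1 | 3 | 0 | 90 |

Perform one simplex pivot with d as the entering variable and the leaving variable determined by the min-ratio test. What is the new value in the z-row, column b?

47/5

Ratio test on column d — row 1: 30/1 = 30; row 2: 18/5 = 18/5. Minimum is 18/5 at row 2 (s_2 leaves); pivot element 5.
Divide row 2 by 5; eliminate column d from the other rows.
z-row update in column b: 9 − (-1)·(2/5) = 47/5.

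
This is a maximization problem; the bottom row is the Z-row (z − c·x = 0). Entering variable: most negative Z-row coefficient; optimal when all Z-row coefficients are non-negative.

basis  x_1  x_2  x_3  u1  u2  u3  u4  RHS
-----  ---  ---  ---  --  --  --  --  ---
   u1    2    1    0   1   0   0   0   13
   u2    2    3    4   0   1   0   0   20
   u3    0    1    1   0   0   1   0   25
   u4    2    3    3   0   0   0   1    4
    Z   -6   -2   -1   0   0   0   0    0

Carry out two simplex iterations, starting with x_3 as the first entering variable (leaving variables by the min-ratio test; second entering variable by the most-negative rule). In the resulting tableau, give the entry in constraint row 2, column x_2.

0

Ratio test on column x_3 — row 1: entry 0 ≤ 0; row 2: 20/4 = 5; row 3: 25/1 = 25; row 4: 4/3 = 4/3. Minimum is 4/3 at row 4 (u4 leaves); pivot element 3.
Divide row 4 by 3; eliminate column x_3 from the other rows.
Second iteration: most negative Z-row entry is -16/3 in column x_1, so x_1 enters.
Ratio test on column x_1 — row 1: 13/2 = 13/2; row 2: entry -2/3 ≤ 0; row 3: entry -2/3 ≤ 0; row 4: (4/3)/(2/3) = 2. Minimum is 2 at row 4 (x_3 leaves); pivot element 2/3.
Divide row 4 by 2/3; eliminate column x_1 from the other rows.
After both pivots, the entry at constraint row 2, column x_2 is 0.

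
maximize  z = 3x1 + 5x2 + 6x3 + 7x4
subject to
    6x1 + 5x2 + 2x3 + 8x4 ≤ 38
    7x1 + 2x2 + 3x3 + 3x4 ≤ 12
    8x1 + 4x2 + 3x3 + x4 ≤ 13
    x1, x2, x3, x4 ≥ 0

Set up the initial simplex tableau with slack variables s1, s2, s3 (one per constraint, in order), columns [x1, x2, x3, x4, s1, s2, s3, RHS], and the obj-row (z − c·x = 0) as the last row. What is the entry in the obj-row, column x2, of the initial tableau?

The obj-row carries the negated objective coefficients: the x2 entry is -5.

-5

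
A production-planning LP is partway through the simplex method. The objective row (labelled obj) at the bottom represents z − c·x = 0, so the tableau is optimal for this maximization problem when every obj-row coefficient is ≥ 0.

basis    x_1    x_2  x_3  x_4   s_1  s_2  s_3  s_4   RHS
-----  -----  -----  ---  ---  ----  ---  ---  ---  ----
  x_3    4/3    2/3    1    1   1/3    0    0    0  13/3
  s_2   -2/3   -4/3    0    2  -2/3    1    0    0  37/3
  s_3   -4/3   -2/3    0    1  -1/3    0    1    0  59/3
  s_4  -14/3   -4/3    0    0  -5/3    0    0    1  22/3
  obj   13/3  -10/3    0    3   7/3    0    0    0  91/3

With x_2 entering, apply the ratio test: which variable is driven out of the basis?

x_3

Column x_2 entries and ratios — x_3: (13/3)/(2/3) = 13/2; s_2: -4/3 ≤ 0, skip; s_3: -2/3 ≤ 0, skip; s_4: -4/3 ≤ 0, skip.
Smallest ratio is 13/2 in the row of x_3, so x_3 leaves.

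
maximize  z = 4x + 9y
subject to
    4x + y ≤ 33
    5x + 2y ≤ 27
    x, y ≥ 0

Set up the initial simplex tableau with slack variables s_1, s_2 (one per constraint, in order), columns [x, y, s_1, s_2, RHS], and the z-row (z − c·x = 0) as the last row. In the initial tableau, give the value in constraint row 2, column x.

Constraint 2 has coefficient 5 on x.

5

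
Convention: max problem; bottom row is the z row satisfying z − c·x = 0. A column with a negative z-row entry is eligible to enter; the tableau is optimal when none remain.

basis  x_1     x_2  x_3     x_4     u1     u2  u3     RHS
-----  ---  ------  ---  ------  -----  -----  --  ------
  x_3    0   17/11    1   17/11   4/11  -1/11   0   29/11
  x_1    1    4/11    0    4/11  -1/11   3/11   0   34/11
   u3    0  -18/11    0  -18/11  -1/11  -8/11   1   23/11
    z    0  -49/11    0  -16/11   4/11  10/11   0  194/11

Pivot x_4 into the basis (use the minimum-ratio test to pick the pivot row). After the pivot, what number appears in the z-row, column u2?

14/17

Ratio test on column x_4 — row 1: (29/11)/(17/11) = 29/17; row 2: (34/11)/(4/11) = 17/2; row 3: entry -18/11 ≤ 0. Minimum is 29/17 at row 1 (x_3 leaves); pivot element 17/11.
Divide row 1 by 17/11; eliminate column x_4 from the other rows.
z-row update in column u2: 10/11 − (-16/11)·(-1/17) = 14/17.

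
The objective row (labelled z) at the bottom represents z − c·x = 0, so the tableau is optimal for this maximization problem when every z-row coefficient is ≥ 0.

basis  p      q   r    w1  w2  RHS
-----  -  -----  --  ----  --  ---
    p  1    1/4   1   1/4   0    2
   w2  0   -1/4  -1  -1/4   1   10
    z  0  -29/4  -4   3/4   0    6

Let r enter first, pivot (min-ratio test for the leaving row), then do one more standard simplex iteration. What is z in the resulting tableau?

Ratio test on column r — row 1: 2/1 = 2; row 2: entry -1 ≤ 0. Minimum is 2 at row 1 (p leaves); pivot element 1.
Pivot on row 1; the z-row RHS becomes 6 − (-4)·2 = 14.
Next entering variable (most negative z-row entry -25/4): q.
Ratio test on column q — row 1: 2/(1/4) = 8; row 2: entry 0 ≤ 0. Minimum is 8 at row 1 (r leaves); pivot element 1/4.
After the second pivot the z-row RHS is 14 − (-25/4)·8 = 64.

64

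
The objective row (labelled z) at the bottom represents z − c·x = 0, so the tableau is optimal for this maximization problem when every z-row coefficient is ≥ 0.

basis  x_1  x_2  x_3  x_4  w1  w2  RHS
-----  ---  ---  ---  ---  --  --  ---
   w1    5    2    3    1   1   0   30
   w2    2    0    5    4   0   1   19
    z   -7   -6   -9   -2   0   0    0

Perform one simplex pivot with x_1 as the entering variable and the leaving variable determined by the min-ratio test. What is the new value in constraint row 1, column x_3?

3/5

Ratio test on column x_1 — row 1: 30/5 = 6; row 2: 19/2 = 19/2. Minimum is 6 at row 1 (w1 leaves); pivot element 5.
Divide row 1 by 5; eliminate column x_1 from the other rows.
In the new row 1, the x_3 entry is the old entry divided by the pivot: 3/5 = 3/5.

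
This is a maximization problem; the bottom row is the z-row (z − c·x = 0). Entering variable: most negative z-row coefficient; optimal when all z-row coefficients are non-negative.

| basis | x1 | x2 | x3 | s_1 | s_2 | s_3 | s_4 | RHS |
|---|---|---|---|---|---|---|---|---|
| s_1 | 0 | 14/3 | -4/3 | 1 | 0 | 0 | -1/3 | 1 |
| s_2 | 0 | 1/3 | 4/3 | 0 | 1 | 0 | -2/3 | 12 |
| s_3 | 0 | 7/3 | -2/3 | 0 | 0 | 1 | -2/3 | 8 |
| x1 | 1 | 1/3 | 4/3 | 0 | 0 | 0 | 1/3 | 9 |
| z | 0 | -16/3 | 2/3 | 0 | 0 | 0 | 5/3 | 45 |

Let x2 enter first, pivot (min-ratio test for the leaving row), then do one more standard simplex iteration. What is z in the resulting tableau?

Ratio test on column x2 — row 1: 1/(14/3) = 3/14; row 2: 12/(1/3) = 36; row 3: 8/(7/3) = 24/7; row 4: 9/(1/3) = 27. Minimum is 3/14 at row 1 (s_1 leaves); pivot element 14/3.
Pivot on row 1; the z-row RHS becomes 45 − (-16/3)·(3/14) = 323/7.
Next entering variable (most negative z-row entry -6/7): x3.
Ratio test on column x3 — row 1: entry -2/7 ≤ 0; row 2: (167/14)/(10/7) = 167/20; row 3: entry 0 ≤ 0; row 4: (125/14)/(10/7) = 25/4. Minimum is 25/4 at row 4 (x1 leaves); pivot element 10/7.
After the second pivot the z-row RHS is 323/7 − (-6/7)·(25/4) = 103/2.

103/2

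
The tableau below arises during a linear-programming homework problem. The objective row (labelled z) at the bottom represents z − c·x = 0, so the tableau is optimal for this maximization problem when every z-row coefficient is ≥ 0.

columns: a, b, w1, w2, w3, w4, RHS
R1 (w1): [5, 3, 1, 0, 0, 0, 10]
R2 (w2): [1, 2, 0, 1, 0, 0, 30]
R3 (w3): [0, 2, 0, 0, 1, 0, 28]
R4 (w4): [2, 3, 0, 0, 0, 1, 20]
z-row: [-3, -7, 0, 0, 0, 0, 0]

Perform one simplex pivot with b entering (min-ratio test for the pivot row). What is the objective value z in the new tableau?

Ratio test on column b — row 1: 10/3 = 10/3; row 2: 30/2 = 15; row 3: 28/2 = 14; row 4: 20/3 = 20/3. Minimum is 10/3 at row 1 (w1 leaves); pivot element 3.
Pivot on row 1; the z-row RHS becomes 0 − (-7)·(10/3) = 70/3.

70/3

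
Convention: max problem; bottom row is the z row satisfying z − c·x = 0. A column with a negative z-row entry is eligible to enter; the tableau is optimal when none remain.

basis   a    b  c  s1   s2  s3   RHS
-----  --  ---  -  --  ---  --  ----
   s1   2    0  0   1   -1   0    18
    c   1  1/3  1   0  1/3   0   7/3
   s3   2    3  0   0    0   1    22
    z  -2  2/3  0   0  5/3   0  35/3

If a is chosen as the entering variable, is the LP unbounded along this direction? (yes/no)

no

Column a has positive entries in row(s) 1, 2, 3, so the ratio test bounds it — not unbounded.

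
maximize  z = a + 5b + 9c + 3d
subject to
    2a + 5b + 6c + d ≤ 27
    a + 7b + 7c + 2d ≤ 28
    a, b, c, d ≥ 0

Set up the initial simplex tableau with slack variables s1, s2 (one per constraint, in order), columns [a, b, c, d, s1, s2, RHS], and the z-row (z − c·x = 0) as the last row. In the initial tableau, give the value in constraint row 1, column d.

Constraint 1 has coefficient 1 on d.

1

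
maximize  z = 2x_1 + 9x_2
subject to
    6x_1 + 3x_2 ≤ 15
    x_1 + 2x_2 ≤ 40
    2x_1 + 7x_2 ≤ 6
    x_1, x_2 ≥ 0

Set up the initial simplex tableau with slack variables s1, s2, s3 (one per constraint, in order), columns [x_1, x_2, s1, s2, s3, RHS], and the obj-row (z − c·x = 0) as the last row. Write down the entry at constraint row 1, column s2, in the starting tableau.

0

Slack s2 belongs to constraint 2; its column is the unit vector e_2, so the entry in row 1 is 0.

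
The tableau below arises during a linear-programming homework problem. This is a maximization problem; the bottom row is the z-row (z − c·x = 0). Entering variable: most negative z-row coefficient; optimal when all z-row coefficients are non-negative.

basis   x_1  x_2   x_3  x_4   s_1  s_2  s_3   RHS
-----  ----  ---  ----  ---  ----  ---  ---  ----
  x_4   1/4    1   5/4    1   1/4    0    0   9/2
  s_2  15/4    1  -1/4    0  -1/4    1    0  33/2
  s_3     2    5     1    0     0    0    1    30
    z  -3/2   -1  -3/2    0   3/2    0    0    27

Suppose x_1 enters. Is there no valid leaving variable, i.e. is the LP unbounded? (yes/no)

Column x_1 has positive entries in row(s) 1, 2, 3, so the ratio test bounds it — not unbounded.

no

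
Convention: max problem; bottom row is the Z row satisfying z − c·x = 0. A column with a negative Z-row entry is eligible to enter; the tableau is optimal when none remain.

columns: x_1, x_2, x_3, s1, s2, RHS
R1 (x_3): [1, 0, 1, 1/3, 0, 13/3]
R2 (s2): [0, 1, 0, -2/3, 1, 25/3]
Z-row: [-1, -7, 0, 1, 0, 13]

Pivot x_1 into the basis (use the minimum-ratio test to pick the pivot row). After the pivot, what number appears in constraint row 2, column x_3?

0

Ratio test on column x_1 — row 1: (13/3)/1 = 13/3; row 2: entry 0 ≤ 0. Minimum is 13/3 at row 1 (x_3 leaves); pivot element 1.
Divide row 1 by 1; eliminate column x_1 from the other rows.
Row 2 update in column x_3: 0 − 0·1 = 0.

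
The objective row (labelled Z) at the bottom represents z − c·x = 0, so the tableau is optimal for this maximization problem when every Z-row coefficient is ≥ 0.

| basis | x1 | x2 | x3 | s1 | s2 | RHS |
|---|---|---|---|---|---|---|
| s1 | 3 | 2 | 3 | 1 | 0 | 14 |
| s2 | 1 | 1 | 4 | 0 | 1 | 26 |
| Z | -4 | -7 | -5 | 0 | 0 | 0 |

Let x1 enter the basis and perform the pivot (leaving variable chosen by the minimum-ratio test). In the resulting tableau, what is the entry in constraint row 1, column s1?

1/3

Ratio test on column x1 — row 1: 14/3 = 14/3; row 2: 26/1 = 26. Minimum is 14/3 at row 1 (s1 leaves); pivot element 3.
Divide row 1 by 3; eliminate column x1 from the other rows.
In the new row 1, the s1 entry is the old entry divided by the pivot: 1/3 = 1/3.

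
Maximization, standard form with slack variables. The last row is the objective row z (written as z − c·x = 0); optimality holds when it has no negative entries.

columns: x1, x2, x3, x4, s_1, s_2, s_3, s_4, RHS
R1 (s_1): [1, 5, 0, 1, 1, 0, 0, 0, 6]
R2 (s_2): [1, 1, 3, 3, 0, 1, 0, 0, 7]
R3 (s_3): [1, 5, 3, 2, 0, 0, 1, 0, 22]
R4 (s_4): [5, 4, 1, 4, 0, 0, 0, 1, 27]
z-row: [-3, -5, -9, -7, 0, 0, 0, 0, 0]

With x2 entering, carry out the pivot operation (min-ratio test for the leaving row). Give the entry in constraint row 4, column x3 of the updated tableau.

Ratio test on column x2 — row 1: 6/5 = 6/5; row 2: 7/1 = 7; row 3: 22/5 = 22/5; row 4: 27/4 = 27/4. Minimum is 6/5 at row 1 (s_1 leaves); pivot element 5.
Divide row 1 by 5; eliminate column x2 from the other rows.
Row 4 update in column x3: 1 − 4·0 = 1.

1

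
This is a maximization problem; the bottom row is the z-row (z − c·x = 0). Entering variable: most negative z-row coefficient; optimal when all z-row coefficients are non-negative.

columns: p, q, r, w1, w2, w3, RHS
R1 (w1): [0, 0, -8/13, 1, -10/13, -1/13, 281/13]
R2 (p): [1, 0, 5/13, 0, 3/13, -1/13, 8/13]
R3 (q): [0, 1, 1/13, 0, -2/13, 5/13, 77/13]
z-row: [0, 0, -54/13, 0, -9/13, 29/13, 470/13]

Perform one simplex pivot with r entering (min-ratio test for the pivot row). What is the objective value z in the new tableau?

214/5

Ratio test on column r — row 1: entry -8/13 ≤ 0; row 2: (8/13)/(5/13) = 8/5; row 3: (77/13)/(1/13) = 77. Minimum is 8/5 at row 2 (p leaves); pivot element 5/13.
Pivot on row 2; the z-row RHS becomes 470/13 − (-54/13)·(8/5) = 214/5.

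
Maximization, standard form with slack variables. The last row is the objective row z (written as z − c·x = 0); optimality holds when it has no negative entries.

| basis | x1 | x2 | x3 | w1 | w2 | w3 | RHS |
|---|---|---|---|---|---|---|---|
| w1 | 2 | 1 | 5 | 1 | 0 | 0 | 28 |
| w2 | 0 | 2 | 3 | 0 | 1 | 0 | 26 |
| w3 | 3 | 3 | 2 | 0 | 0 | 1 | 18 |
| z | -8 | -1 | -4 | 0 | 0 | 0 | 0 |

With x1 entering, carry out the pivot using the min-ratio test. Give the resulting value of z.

Ratio test on column x1 — row 1: 28/2 = 14; row 2: entry 0 ≤ 0; row 3: 18/3 = 6. Minimum is 6 at row 3 (w3 leaves); pivot element 3.
Pivot on row 3; the z-row RHS becomes 0 − (-8)·6 = 48.

48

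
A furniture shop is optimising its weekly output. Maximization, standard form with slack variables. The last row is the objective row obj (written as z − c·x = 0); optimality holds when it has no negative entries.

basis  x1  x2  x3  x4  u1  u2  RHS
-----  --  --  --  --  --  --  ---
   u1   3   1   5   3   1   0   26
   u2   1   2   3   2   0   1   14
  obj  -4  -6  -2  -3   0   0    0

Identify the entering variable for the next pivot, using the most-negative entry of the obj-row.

x2

Negative obj-row entries: x1: -4, x2: -6, x3: -2, x4: -3.
The most negative is -6 in column x2, so x2 enters.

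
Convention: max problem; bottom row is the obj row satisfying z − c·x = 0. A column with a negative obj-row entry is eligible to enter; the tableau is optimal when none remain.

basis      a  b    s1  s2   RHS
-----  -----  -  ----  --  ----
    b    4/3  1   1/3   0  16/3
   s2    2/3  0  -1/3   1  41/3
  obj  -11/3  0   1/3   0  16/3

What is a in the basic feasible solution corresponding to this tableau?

0

a is not in the basis, so in the current basic feasible solution a = 0.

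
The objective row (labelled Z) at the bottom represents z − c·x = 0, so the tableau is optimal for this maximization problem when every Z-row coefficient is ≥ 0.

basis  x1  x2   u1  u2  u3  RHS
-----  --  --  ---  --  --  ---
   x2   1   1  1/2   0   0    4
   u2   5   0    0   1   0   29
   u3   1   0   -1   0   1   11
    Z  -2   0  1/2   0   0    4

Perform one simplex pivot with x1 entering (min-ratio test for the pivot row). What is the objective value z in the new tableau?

Ratio test on column x1 — row 1: 4/1 = 4; row 2: 29/5 = 29/5; row 3: 11/1 = 11. Minimum is 4 at row 1 (x2 leaves); pivot element 1.
Pivot on row 1; the Z-row RHS becomes 4 − (-2)·4 = 12.

12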